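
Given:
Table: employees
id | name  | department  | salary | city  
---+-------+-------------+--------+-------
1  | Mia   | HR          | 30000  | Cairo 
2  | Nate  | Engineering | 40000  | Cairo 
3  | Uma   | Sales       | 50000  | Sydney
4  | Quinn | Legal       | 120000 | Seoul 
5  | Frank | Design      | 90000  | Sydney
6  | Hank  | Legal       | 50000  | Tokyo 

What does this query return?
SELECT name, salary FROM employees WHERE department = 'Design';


Filtering: department = 'Design'
Matching rows: 1

1 rows:
Frank, 90000


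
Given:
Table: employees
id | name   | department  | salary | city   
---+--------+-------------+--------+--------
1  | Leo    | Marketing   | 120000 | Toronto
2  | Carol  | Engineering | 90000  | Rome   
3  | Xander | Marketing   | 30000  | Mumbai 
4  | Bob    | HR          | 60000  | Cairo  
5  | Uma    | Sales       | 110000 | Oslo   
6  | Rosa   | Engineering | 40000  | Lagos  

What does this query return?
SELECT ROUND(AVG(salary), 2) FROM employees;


SUM(salary) = 450000
COUNT = 6
ROUND(AVG, 2) = ROUND(450000 / 6, 2) = 75000.0

75000.0


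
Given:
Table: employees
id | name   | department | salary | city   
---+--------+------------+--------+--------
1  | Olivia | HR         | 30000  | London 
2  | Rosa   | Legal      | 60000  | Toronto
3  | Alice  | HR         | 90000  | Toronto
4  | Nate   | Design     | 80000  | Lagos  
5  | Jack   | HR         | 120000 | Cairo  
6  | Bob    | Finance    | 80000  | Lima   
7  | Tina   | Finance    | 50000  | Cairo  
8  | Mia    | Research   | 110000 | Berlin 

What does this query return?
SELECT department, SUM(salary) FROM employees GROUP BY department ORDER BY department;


Summing salary within each department:
  Design: 80000 = 80000
  Finance: 80000 + 50000 = 130000
  HR: 30000 + 90000 + 120000 = 240000
  Legal: 60000 = 60000
  Research: 110000 = 110000


5 groups:
Design, 80000
Finance, 130000
HR, 240000
Legal, 60000
Research, 110000


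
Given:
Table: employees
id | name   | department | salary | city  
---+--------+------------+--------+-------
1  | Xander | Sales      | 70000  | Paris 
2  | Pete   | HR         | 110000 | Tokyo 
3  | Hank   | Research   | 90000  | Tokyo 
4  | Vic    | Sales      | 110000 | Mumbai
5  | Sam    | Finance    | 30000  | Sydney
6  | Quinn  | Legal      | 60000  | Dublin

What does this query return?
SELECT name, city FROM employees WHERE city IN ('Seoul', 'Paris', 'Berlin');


Filtering: city IN ('Seoul', 'Paris', 'Berlin')
Matching: 1 rows

1 rows:
Xander, Paris


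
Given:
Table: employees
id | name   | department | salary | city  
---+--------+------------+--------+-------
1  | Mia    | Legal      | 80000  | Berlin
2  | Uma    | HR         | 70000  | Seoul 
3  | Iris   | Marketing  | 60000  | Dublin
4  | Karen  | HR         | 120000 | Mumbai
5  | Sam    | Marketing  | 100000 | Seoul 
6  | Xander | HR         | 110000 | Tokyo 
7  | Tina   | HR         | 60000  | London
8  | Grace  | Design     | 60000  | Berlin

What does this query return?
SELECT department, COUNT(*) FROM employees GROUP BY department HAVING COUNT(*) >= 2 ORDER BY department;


Groups with count >= 2:
  HR: 4 -> PASS
  Marketing: 2 -> PASS
  Design: 1 -> filtered out
  Legal: 1 -> filtered out


2 groups:
HR, 4
Marketing, 2


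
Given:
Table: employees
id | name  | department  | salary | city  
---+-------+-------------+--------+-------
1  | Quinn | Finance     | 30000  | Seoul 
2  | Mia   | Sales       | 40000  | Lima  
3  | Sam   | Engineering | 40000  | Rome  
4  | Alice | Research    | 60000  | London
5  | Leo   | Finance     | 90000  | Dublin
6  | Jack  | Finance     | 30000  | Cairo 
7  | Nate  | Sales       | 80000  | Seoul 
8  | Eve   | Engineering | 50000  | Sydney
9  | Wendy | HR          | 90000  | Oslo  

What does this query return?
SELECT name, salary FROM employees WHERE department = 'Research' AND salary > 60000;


Filtering: department = 'Research' AND salary > 60000
Matching: 0 rows

Empty result set (0 rows)


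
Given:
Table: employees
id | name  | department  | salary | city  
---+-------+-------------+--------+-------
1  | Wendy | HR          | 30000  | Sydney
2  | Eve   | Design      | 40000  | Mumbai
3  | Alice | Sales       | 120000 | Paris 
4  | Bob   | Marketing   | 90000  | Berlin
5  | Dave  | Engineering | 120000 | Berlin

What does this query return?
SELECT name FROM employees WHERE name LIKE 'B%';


LIKE 'B%' matches names starting with 'B'
Matching: 1

1 rows:
Bob


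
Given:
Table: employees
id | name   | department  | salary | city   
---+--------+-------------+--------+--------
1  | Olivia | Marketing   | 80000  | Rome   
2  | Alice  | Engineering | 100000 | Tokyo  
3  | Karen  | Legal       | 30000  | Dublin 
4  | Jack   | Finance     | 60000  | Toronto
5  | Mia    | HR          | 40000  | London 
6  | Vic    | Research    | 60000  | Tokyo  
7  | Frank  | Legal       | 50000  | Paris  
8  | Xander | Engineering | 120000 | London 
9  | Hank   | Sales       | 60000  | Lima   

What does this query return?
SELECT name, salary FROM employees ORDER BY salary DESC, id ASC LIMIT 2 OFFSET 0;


Sort by salary DESC (id ASC tiebreak), then skip 0 and take 2
Rows 1 through 2

2 rows:
Xander, 120000
Alice, 100000


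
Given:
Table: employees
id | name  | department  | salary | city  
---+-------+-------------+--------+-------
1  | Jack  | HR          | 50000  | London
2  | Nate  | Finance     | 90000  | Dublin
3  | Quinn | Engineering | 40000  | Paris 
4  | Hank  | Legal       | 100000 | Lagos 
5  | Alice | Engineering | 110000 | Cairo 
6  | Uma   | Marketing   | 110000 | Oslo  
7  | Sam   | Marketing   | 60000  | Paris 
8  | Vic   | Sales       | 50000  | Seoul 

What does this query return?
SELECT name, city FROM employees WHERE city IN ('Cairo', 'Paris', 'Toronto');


Filtering: city IN ('Cairo', 'Paris', 'Toronto')
Matching: 3 rows

3 rows:
Quinn, Paris
Alice, Cairo
Sam, Paris


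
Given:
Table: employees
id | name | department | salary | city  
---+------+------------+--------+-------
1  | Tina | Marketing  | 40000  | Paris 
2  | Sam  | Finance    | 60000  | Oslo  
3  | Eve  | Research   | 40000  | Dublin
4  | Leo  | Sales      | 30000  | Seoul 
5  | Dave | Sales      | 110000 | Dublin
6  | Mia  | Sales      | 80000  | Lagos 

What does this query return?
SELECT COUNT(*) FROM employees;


COUNT(*) counts all rows

6


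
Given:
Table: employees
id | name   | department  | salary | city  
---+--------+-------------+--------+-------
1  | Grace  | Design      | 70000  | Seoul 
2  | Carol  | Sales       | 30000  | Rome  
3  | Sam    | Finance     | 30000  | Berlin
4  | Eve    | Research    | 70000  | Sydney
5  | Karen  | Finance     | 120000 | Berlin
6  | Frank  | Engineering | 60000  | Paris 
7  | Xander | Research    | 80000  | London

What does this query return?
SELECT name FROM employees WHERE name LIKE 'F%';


LIKE 'F%' matches names starting with 'F'
Matching: 1

1 rows:
Frank


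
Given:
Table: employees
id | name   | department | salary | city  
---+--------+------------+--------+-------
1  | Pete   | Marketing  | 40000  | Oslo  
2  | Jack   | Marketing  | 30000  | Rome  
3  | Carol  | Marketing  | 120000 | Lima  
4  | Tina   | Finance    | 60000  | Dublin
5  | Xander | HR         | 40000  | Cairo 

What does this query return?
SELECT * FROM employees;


SELECT * returns all 5 rows with all columns

5 rows:
1, Pete, Marketing, 40000, Oslo
2, Jack, Marketing, 30000, Rome
3, Carol, Marketing, 120000, Lima
4, Tina, Finance, 60000, Dublin
5, Xander, HR, 40000, Cairo


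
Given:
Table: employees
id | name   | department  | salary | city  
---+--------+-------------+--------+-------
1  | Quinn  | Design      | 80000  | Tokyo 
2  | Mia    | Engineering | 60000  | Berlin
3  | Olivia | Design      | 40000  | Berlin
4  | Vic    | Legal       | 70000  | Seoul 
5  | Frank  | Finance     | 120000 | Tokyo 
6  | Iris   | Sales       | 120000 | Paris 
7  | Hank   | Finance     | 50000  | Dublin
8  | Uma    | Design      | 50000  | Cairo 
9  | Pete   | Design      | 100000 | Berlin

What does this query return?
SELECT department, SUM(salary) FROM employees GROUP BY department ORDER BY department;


Summing salary within each department:
  Design: 80000 + 40000 + 50000 + 100000 = 270000
  Engineering: 60000 = 60000
  Finance: 120000 + 50000 = 170000
  Legal: 70000 = 70000
  Sales: 120000 = 120000


5 groups:
Design, 270000
Engineering, 60000
Finance, 170000
Legal, 70000
Sales, 120000


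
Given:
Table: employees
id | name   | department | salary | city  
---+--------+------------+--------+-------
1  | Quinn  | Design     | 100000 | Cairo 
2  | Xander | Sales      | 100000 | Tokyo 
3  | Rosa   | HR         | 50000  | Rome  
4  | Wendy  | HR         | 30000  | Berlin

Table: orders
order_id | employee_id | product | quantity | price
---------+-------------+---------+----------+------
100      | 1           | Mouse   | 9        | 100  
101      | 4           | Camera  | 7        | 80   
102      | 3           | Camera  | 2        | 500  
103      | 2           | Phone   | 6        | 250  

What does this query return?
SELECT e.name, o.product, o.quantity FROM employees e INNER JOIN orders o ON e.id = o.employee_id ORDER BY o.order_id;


Joining employees.id = orders.employee_id:
  employee Quinn (id=1) -> order Mouse
  employee Wendy (id=4) -> order Camera
  employee Rosa (id=3) -> order Camera
  employee Xander (id=2) -> order Phone


4 rows:
Quinn, Mouse, 9
Wendy, Camera, 7
Rosa, Camera, 2
Xander, Phone, 6


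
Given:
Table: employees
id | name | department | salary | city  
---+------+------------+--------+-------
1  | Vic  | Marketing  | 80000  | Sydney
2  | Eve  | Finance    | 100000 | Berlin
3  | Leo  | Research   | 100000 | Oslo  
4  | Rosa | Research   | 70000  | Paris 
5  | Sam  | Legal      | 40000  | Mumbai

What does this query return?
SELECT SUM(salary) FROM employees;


SUM(salary) = 80000 + 100000 + 100000 + 70000 + 40000 = 390000

390000


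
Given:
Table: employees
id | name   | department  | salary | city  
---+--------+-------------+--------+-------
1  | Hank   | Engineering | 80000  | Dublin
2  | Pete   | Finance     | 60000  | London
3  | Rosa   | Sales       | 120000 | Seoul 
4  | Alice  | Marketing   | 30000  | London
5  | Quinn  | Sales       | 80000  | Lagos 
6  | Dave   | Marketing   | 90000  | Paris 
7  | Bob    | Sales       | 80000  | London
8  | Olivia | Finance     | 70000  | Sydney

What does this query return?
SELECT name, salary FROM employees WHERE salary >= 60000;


Filtering: salary >= 60000
Matching: 7 rows

7 rows:
Hank, 80000
Pete, 60000
Rosa, 120000
Quinn, 80000
Dave, 90000
Bob, 80000
Olivia, 70000


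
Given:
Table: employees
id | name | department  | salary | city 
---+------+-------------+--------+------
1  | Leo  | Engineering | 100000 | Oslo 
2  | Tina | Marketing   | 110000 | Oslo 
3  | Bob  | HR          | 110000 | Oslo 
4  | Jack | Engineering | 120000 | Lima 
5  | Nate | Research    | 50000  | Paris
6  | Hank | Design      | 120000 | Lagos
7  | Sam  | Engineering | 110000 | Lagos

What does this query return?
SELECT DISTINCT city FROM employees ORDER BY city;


All 'city' values (row order): Oslo, Oslo, Oslo, Lima, Paris, Lagos, Lagos
Removing duplicates leaves 4 unique value(s).

4 values:
Lagos
Lima
Oslo
Paris


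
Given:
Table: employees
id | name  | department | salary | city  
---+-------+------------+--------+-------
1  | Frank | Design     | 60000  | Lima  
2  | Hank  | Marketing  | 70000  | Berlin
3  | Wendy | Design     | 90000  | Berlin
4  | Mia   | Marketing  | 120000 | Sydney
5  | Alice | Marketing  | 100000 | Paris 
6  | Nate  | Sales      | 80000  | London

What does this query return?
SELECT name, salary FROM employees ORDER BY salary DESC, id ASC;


Sorting by salary DESC, then id ASC for ties

6 rows:
Mia, 120000
Alice, 100000
Wendy, 90000
Nate, 80000
Hank, 70000
Frank, 60000


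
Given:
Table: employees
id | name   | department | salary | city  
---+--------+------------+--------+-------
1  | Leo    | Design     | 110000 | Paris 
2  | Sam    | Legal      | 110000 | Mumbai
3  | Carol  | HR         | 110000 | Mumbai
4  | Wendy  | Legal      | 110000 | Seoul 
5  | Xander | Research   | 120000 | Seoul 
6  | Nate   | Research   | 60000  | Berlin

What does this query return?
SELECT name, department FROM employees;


Projecting columns: name, department

6 rows:
Leo, Design
Sam, Legal
Carol, HR
Wendy, Legal
Xander, Research
Nate, Research


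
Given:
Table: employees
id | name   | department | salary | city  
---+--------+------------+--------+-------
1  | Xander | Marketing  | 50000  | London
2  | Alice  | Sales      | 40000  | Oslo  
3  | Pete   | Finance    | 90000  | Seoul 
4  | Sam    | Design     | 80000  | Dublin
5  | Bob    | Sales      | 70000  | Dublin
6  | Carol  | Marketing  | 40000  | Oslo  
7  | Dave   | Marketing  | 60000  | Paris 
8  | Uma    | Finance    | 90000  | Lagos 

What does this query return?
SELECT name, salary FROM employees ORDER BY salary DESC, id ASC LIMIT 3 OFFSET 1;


Sort by salary DESC (id ASC tiebreak), then skip 1 and take 3
Rows 2 through 4

3 rows:
Uma, 90000
Sam, 80000
Bob, 70000


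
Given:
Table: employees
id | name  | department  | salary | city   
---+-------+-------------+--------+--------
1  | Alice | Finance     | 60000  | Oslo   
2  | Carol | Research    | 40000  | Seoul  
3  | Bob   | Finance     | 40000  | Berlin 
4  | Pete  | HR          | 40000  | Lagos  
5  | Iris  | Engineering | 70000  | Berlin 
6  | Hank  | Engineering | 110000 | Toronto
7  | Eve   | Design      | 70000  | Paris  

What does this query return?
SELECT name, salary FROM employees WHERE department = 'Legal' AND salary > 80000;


Filtering: department = 'Legal' AND salary > 80000
Matching: 0 rows

Empty result set (0 rows)


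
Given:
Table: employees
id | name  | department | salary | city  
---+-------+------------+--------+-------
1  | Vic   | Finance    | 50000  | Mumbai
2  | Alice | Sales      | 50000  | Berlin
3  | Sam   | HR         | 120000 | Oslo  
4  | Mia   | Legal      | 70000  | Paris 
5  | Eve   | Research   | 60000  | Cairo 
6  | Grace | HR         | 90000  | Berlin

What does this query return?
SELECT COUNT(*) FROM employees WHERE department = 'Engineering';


Counting rows where department = 'Engineering'


0


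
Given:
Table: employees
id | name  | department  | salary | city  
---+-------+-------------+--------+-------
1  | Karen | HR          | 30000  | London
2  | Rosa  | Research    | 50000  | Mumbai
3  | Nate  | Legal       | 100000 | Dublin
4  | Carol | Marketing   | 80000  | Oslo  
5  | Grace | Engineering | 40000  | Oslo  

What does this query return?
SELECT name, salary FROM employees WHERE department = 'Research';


Filtering: department = 'Research'
Matching rows: 1

1 rows:
Rosa, 50000


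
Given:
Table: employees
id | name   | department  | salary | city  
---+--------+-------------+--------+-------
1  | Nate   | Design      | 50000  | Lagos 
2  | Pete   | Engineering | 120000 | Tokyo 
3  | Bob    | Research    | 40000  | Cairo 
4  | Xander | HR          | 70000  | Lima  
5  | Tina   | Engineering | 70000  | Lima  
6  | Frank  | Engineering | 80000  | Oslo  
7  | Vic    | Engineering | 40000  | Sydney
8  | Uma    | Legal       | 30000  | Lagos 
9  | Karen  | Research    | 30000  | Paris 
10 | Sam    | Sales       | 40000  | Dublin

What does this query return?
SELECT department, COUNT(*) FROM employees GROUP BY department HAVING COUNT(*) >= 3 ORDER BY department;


Groups with count >= 3:
  Engineering: 4 -> PASS
  Design: 1 -> filtered out
  HR: 1 -> filtered out
  Legal: 1 -> filtered out
  Research: 2 -> filtered out
  Sales: 1 -> filtered out


1 groups:
Engineering, 4


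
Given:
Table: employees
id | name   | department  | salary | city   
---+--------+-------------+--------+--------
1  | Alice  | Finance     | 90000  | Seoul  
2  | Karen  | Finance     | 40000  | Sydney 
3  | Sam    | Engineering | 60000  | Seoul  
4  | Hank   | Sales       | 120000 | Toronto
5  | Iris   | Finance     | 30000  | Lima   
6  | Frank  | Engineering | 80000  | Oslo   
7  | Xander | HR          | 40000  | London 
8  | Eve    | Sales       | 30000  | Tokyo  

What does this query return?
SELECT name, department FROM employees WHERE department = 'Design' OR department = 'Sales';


Filtering: department = 'Design' OR 'Sales'
Matching: 2 rows

2 rows:
Hank, Sales
Eve, Sales


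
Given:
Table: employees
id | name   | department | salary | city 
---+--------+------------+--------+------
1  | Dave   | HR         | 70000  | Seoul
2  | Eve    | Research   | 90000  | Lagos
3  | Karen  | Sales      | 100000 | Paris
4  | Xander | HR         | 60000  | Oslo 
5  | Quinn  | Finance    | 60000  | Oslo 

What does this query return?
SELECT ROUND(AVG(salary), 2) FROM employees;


SUM(salary) = 380000
COUNT = 5
ROUND(AVG, 2) = ROUND(380000 / 5, 2) = 76000.0

76000.0


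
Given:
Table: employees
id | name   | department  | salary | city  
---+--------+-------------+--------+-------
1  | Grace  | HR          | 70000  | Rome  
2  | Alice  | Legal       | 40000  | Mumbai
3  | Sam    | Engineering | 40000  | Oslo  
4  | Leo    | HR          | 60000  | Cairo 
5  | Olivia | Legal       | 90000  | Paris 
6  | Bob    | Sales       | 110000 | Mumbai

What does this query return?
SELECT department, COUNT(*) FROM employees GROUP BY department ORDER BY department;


Assigning each row to its department group:
  Grace -> HR
  Alice -> Legal
  Sam -> Engineering
  Leo -> HR
  Olivia -> Legal
  Bob -> Sales


4 groups:
Engineering, 1
HR, 2
Legal, 2
Sales, 1


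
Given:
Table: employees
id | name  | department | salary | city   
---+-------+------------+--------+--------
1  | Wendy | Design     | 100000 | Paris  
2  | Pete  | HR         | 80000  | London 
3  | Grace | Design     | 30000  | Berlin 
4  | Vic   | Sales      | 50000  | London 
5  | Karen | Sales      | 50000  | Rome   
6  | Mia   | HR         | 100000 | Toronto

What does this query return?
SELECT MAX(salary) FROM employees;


Salaries: 100000, 80000, 30000, 50000, 50000, 100000
MAX = 100000

100000


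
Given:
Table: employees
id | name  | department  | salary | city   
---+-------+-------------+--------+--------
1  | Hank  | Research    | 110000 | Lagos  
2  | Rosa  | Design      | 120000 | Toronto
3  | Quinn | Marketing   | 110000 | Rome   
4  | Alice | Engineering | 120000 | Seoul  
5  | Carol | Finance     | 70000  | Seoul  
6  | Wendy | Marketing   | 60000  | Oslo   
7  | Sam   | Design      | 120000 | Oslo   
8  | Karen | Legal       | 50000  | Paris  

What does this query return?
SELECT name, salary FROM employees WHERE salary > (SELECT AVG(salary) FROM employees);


Subquery: AVG(salary) = 95000.0
Filtering: salary > 95000.0
  Hank (110000) -> MATCH
  Rosa (120000) -> MATCH
  Quinn (110000) -> MATCH
  Alice (120000) -> MATCH
  Sam (120000) -> MATCH


5 rows:
Hank, 110000
Rosa, 120000
Quinn, 110000
Alice, 120000
Sam, 120000


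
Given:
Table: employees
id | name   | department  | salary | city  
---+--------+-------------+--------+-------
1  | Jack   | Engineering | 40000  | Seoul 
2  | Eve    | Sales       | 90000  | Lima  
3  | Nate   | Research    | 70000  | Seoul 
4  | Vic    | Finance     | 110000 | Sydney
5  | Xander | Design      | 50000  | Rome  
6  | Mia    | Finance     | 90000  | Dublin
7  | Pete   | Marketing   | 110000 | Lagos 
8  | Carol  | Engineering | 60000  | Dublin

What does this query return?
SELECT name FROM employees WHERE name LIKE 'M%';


LIKE 'M%' matches names starting with 'M'
Matching: 1

1 rows:
Mia


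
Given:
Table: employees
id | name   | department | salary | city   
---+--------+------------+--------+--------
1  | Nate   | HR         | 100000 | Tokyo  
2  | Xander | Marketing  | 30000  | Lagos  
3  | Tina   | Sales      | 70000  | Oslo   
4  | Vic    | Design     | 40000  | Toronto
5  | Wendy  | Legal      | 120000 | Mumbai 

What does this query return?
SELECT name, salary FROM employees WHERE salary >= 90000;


Filtering: salary >= 90000
Matching: 2 rows

2 rows:
Nate, 100000
Wendy, 120000


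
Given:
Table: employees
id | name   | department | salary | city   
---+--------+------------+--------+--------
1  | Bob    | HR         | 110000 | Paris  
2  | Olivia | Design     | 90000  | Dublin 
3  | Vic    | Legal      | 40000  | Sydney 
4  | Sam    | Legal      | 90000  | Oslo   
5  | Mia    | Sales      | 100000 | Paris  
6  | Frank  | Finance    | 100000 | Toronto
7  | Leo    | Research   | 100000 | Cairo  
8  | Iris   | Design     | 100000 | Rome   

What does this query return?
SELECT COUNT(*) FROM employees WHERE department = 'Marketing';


Counting rows where department = 'Marketing'


0


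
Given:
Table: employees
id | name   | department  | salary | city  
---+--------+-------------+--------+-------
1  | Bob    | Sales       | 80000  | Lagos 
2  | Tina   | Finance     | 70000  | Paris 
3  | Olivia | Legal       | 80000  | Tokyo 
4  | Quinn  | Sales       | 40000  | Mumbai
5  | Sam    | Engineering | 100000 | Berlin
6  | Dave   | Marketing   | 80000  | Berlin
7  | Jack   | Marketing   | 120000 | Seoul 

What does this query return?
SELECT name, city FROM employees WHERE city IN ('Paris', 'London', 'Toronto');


Filtering: city IN ('Paris', 'London', 'Toronto')
Matching: 1 rows

1 rows:
Tina, Paris


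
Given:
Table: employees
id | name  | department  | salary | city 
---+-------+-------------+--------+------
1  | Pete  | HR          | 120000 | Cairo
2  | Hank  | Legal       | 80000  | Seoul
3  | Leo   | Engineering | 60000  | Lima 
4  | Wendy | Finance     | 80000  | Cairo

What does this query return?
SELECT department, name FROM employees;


Projecting columns: department, name

4 rows:
HR, Pete
Legal, Hank
Engineering, Leo
Finance, Wendy


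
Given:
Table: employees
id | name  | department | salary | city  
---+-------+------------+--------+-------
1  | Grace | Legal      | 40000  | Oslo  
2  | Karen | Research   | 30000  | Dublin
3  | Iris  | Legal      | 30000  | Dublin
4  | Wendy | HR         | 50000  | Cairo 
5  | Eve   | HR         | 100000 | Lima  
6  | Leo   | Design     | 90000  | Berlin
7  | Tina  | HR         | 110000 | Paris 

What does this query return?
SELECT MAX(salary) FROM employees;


Salaries: 40000, 30000, 30000, 50000, 100000, 90000, 110000
MAX = 110000

110000


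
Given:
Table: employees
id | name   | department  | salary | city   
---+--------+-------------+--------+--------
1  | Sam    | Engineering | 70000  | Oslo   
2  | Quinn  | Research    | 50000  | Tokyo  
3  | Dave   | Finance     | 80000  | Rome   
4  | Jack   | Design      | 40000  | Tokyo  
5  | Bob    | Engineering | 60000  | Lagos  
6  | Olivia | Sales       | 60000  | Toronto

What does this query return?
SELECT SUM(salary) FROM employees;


SUM(salary) = 70000 + 50000 + 80000 + 40000 + 60000 + 60000 = 360000

360000


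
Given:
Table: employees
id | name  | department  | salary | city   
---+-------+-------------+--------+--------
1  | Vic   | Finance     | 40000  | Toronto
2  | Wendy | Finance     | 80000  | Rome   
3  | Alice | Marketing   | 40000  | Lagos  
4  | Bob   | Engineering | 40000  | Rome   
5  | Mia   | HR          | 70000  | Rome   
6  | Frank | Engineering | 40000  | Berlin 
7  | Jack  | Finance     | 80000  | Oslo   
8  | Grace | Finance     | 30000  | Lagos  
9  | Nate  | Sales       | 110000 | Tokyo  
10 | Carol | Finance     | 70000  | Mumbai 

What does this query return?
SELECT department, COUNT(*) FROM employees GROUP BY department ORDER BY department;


Assigning each row to its department group:
  Vic -> Finance
  Wendy -> Finance
  Alice -> Marketing
  Bob -> Engineering
  Mia -> HR
  Frank -> Engineering
  Jack -> Finance
  Grace -> Finance
  Nate -> Sales
  Carol -> Finance


5 groups:
Engineering, 2
Finance, 5
HR, 1
Marketing, 1
Sales, 1


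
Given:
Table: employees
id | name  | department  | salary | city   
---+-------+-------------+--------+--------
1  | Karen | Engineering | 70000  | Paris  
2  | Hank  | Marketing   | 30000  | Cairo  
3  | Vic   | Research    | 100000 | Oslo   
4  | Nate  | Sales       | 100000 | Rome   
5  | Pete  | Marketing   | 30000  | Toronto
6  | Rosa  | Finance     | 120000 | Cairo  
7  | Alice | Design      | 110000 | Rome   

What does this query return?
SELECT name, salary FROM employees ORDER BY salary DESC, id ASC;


Sorting by salary DESC, then id ASC for ties

7 rows:
Rosa, 120000
Alice, 110000
Vic, 100000
Nate, 100000
Karen, 70000
Hank, 30000
Pete, 30000


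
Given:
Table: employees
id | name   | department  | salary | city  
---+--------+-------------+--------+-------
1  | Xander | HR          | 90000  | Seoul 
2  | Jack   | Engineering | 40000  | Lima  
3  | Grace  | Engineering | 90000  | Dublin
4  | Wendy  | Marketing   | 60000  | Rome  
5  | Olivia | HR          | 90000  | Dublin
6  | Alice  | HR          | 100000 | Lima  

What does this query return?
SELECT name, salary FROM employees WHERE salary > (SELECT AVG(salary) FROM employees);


Subquery: AVG(salary) = 78333.33
Filtering: salary > 78333.33
  Xander (90000) -> MATCH
  Grace (90000) -> MATCH
  Olivia (90000) -> MATCH
  Alice (100000) -> MATCH


4 rows:
Xander, 90000
Grace, 90000
Olivia, 90000
Alice, 100000


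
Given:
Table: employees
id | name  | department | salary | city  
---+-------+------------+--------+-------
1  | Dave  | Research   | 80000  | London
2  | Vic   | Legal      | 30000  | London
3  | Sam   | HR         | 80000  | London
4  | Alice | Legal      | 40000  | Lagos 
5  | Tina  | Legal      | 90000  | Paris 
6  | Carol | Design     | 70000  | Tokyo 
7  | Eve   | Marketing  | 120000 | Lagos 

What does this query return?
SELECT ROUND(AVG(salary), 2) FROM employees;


SUM(salary) = 510000
COUNT = 7
ROUND(AVG, 2) = ROUND(510000 / 7, 2) = 72857.14

72857.14


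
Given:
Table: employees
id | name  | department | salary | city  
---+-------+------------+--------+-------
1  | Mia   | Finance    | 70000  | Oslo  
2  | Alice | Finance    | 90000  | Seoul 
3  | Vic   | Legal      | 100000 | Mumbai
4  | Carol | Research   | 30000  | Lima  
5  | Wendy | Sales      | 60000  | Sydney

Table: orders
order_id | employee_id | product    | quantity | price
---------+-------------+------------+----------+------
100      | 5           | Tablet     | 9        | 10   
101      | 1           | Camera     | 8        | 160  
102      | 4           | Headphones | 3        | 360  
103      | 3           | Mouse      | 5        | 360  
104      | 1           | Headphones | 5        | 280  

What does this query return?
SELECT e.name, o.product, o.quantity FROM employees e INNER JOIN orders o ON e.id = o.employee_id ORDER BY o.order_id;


Joining employees.id = orders.employee_id:
  employee Wendy (id=5) -> order Tablet
  employee Mia (id=1) -> order Camera
  employee Carol (id=4) -> order Headphones
  employee Vic (id=3) -> order Mouse
  employee Mia (id=1) -> order Headphones


5 rows:
Wendy, Tablet, 9
Mia, Camera, 8
Carol, Headphones, 3
Vic, Mouse, 5
Mia, Headphones, 5


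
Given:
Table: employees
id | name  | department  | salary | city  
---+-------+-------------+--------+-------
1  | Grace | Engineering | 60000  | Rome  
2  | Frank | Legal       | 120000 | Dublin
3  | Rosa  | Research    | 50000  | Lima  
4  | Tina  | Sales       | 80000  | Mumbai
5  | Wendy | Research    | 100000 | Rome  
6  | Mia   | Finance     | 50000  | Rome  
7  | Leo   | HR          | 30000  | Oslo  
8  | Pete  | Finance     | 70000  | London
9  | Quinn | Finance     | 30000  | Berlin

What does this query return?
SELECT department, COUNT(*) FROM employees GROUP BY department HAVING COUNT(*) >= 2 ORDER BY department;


Groups with count >= 2:
  Finance: 3 -> PASS
  Research: 2 -> PASS
  Engineering: 1 -> filtered out
  HR: 1 -> filtered out
  Legal: 1 -> filtered out
  Sales: 1 -> filtered out


2 groups:
Finance, 3
Research, 2


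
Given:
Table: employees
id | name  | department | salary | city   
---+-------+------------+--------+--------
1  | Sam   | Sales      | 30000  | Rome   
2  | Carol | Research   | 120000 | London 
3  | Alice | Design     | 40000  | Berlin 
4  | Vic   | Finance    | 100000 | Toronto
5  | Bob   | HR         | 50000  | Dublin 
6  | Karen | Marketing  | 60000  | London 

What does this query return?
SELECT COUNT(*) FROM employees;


COUNT(*) counts all rows

6


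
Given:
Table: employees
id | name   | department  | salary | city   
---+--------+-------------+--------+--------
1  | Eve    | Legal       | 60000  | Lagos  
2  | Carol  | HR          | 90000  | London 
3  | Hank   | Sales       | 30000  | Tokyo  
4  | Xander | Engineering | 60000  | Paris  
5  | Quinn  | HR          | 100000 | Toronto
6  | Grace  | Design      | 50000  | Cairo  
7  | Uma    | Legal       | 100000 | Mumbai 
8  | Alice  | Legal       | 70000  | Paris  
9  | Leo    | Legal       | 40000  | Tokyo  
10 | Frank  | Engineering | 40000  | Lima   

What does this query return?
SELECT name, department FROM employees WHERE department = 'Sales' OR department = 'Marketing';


Filtering: department = 'Sales' OR 'Marketing'
Matching: 1 rows

1 rows:
Hank, Sales


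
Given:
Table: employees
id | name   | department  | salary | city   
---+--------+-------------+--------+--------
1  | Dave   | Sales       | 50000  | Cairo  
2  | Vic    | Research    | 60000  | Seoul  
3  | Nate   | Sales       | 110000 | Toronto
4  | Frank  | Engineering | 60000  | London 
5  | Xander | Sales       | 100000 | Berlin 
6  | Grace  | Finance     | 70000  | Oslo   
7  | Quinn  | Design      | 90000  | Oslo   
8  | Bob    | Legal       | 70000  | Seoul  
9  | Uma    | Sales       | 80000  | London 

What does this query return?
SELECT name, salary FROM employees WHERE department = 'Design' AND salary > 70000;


Filtering: department = 'Design' AND salary > 70000
Matching: 1 rows

1 rows:
Quinn, 90000


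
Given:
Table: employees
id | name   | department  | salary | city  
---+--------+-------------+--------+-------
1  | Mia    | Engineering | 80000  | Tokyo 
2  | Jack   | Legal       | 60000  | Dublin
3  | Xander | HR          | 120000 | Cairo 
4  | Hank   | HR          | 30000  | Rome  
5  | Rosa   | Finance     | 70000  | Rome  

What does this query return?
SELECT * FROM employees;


SELECT * returns all 5 rows with all columns

5 rows:
1, Mia, Engineering, 80000, Tokyo
2, Jack, Legal, 60000, Dublin
3, Xander, HR, 120000, Cairo
4, Hank, HR, 30000, Rome
5, Rosa, Finance, 70000, Rome


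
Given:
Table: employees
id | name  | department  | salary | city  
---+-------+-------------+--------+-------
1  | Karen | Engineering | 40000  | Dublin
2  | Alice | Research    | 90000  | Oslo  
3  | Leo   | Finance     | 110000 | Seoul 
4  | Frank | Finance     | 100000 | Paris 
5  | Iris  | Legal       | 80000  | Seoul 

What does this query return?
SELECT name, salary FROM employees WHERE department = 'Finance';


Filtering: department = 'Finance'
Matching rows: 2

2 rows:
Leo, 110000
Frank, 100000


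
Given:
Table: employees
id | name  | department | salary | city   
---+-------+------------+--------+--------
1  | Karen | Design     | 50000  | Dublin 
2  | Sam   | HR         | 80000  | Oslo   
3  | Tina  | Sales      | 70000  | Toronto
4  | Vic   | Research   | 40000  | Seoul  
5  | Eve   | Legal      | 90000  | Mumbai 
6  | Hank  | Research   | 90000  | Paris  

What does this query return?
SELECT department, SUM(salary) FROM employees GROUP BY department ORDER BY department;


Summing salary within each department:
  Design: 50000 = 50000
  HR: 80000 = 80000
  Legal: 90000 = 90000
  Research: 40000 + 90000 = 130000
  Sales: 70000 = 70000


5 groups:
Design, 50000
HR, 80000
Legal, 90000
Research, 130000
Sales, 70000


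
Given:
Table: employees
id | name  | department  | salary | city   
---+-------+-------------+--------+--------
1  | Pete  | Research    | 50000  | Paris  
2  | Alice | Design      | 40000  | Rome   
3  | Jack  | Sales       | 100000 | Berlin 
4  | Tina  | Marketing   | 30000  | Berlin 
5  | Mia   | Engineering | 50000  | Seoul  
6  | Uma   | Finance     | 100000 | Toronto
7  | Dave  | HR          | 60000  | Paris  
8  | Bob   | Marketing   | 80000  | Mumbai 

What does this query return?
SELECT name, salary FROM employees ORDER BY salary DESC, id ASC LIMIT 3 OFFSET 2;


Sort by salary DESC (id ASC tiebreak), then skip 2 and take 3
Rows 3 through 5

3 rows:
Bob, 80000
Dave, 60000
Pete, 50000


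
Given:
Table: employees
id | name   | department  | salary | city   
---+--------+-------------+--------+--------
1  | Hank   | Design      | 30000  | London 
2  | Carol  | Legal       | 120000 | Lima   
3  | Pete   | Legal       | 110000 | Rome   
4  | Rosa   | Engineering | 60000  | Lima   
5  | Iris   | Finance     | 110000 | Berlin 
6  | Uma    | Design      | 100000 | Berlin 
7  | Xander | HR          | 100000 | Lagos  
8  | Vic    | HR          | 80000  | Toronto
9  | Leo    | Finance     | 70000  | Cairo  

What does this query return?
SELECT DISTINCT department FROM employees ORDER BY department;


All 'department' values (row order): Design, Legal, Legal, Engineering, Finance, Design, HR, HR, Finance
Removing duplicates leaves 5 unique value(s).

5 values:
Design
Engineering
Finance
HR
Legal


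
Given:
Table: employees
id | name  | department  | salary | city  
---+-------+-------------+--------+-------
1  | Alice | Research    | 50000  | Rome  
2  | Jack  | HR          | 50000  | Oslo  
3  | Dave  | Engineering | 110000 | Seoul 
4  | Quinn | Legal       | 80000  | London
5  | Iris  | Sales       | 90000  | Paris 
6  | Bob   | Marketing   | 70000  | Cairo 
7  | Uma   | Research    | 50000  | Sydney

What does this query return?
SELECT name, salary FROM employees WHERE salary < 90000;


Filtering: salary < 90000
Matching: 5 rows

5 rows:
Alice, 50000
Jack, 50000
Quinn, 80000
Bob, 70000
Uma, 50000


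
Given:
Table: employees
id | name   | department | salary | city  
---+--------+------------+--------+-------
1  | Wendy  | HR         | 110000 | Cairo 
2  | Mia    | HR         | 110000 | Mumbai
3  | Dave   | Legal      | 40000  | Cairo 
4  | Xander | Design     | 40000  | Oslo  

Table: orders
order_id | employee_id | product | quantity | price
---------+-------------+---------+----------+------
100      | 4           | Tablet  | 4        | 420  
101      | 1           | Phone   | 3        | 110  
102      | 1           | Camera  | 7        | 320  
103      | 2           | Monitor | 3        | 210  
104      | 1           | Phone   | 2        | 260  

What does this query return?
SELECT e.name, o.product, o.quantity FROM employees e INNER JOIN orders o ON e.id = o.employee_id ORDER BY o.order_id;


Joining employees.id = orders.employee_id:
  employee Xander (id=4) -> order Tablet
  employee Wendy (id=1) -> order Phone
  employee Wendy (id=1) -> order Camera
  employee Mia (id=2) -> order Monitor
  employee Wendy (id=1) -> order Phone


5 rows:
Xander, Tablet, 4
Wendy, Phone, 3
Wendy, Camera, 7
Mia, Monitor, 3
Wendy, Phone, 2


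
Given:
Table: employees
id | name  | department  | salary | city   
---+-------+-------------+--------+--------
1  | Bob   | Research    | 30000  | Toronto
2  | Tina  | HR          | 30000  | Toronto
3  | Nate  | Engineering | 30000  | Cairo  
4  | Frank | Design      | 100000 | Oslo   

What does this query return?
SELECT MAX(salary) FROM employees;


Salaries: 30000, 30000, 30000, 100000
MAX = 100000

100000


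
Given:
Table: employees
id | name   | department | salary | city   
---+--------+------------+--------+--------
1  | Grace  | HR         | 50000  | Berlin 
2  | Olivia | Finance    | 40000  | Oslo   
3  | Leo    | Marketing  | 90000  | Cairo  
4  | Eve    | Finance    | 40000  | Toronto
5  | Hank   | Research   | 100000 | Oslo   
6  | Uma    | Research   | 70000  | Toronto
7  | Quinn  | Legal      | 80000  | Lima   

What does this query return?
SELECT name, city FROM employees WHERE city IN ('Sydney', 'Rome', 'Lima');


Filtering: city IN ('Sydney', 'Rome', 'Lima')
Matching: 1 rows

1 rows:
Quinn, Lima


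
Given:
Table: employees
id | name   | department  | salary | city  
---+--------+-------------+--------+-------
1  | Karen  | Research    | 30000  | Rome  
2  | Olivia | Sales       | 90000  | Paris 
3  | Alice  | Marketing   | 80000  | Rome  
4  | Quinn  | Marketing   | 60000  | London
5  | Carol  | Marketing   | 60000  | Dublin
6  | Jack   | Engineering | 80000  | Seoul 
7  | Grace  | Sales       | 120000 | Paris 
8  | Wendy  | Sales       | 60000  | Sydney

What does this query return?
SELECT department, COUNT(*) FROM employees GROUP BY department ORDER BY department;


Assigning each row to its department group:
  Karen -> Research
  Olivia -> Sales
  Alice -> Marketing
  Quinn -> Marketing
  Carol -> Marketing
  Jack -> Engineering
  Grace -> Sales
  Wendy -> Sales


4 groups:
Engineering, 1
Marketing, 3
Research, 1
Sales, 3


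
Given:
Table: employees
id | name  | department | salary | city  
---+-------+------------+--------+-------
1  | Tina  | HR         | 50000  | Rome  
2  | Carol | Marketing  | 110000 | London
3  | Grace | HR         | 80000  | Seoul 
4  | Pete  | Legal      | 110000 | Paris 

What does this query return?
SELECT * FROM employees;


SELECT * returns all 4 rows with all columns

4 rows:
1, Tina, HR, 50000, Rome
2, Carol, Marketing, 110000, London
3, Grace, HR, 80000, Seoul
4, Pete, Legal, 110000, Paris


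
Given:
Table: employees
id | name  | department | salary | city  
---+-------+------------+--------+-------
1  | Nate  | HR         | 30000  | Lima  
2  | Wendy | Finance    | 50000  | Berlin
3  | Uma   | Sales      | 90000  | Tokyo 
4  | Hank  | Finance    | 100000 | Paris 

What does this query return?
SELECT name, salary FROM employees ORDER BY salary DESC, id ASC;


Sorting by salary DESC, then id ASC for ties

4 rows:
Hank, 100000
Uma, 90000
Wendy, 50000
Nate, 30000


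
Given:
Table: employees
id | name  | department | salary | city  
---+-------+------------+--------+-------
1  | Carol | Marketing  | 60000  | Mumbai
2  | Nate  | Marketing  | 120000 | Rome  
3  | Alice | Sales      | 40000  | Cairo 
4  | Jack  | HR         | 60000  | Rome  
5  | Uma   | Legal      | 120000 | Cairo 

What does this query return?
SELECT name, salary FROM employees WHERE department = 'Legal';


Filtering: department = 'Legal'
Matching rows: 1

1 rows:
Uma, 120000


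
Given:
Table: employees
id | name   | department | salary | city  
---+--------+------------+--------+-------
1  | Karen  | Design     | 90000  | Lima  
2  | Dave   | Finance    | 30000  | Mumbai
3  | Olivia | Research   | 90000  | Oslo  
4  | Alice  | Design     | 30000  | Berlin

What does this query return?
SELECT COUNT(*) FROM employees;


COUNT(*) counts all rows

4


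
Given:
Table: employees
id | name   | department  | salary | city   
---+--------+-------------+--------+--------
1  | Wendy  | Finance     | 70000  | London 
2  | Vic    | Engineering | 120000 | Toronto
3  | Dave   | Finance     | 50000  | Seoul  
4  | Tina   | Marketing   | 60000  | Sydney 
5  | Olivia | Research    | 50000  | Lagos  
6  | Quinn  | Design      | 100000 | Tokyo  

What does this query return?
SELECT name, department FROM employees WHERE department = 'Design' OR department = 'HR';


Filtering: department = 'Design' OR 'HR'
Matching: 1 rows

1 rows:
Quinn, Design


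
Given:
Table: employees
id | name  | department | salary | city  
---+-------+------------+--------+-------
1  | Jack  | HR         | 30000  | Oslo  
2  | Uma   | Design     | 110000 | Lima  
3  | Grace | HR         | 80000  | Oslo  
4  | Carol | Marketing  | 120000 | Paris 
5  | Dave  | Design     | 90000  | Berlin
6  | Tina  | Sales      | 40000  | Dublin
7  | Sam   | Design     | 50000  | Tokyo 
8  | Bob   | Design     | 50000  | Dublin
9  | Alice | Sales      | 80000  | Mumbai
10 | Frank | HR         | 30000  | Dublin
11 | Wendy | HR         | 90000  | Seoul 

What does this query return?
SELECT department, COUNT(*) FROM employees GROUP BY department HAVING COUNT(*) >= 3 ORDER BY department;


Groups with count >= 3:
  Design: 4 -> PASS
  HR: 4 -> PASS
  Marketing: 1 -> filtered out
  Sales: 2 -> filtered out


2 groups:
Design, 4
HR, 4


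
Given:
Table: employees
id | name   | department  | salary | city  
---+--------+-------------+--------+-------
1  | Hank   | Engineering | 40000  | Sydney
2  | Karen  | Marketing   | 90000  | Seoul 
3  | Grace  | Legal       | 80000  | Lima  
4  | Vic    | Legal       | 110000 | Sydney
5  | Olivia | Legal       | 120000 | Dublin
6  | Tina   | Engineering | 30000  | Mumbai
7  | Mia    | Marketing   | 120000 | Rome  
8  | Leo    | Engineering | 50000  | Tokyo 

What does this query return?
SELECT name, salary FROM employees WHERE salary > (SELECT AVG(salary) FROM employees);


Subquery: AVG(salary) = 80000.0
Filtering: salary > 80000.0
  Karen (90000) -> MATCH
  Vic (110000) -> MATCH
  Olivia (120000) -> MATCH
  Mia (120000) -> MATCH


4 rows:
Karen, 90000
Vic, 110000
Olivia, 120000
Mia, 120000
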